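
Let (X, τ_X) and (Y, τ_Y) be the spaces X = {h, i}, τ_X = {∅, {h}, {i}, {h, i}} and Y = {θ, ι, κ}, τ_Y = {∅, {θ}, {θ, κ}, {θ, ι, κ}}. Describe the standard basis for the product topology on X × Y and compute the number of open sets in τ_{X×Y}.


Basis B = {∅ × ∅, {h} × {θ}, {i} × {θ}, {h} × {θ, κ}, {h, i} × {θ}, {i} × {θ, κ}, {h} × {θ, ι, κ}, {i} × {θ, ι, κ}, {h, i} × {θ, κ}, {h, i} × {θ, ι, κ}}; |τ_{X×Y}| = 16.

Enumerate products U × V with U ∈ τ_X, V ∈ τ_Y (deduplicated):
  ∅ × ∅ = {} (∅)
  {h} × {θ} = {(h,θ)}
  {i} × {θ} = {(i,θ)}
  {h} × {θ, κ} = {(h,θ), (h,κ)}
  {h, i} × {θ} = {(h,θ), (i,θ)}
  {i} × {θ, κ} = {(i,θ), (i,κ)}
  {h} × {θ, ι, κ} = {(h,θ), (h,ι), (h,κ)}
  {i} × {θ, ι, κ} = {(i,θ), (i,ι), (i,κ)}
  {h, i} × {θ, κ} = {(h,θ), (h,κ), (i,θ), (i,κ)}
  {h, i} × {θ, ι, κ} = {(h,θ), (h,ι), (h,κ), (i,θ), (i,ι), (i,κ)}
These 10 distinct sets form the basis B.
Close under arbitrary unions to get τ_{X×Y}; counting gives |τ_{X×Y}| = 16.


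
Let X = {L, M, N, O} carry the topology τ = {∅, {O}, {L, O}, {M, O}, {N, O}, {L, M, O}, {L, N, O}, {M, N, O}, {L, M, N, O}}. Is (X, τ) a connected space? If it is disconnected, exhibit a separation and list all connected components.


(X, τ) is connected.

Find clopen sets (U ∈ τ with X ∖ U ∈ τ):
  U = ∅, X ∖ U = {L, M, N, O} — both open, so U is clopen.
  U = {L, M, N, O}, X ∖ U = ∅ — both open, so U is clopen.
Only trivial clopens (∅ and X) exist, so (X, τ) is connected.
Compute connected components by grouping points that agree on all clopens:
  component: {L, M, N, O}


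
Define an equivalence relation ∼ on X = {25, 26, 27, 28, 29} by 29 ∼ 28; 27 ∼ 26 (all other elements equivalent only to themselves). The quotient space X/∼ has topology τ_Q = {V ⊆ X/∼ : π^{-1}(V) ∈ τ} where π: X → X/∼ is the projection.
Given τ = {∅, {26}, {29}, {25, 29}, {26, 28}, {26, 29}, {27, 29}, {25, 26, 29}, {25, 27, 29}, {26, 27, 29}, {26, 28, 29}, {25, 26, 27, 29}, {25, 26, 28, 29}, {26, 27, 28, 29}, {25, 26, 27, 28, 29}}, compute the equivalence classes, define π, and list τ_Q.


X/∼ = {[25], [26=27], [28=29]}; |τ_Q| = 3.

Equivalence classes: [25], [26=27], [28=29].
Quotient map π: X → X/∼ sends 25 ↦ [25], 26 ↦ [26=27], 27 ↦ [26=27], 28 ↦ [28=29], 29 ↦ [28=29].
For each subset V ⊆ X/∼, compute π^{-1}(V) ⊆ X and check whether π^{-1}(V) ∈ τ. V is open in τ_Q iff π^{-1}(V) ∈ τ.
  V = {}: π^{-1}(V) = ∅ ∈ τ ✓.
  V = {[25]}: π^{-1}(V) = {25} ∉ τ ✗.
  V = {[26=27]}: π^{-1}(V) = {26, 27} ∉ τ ✗.
  V = {[25], [26=27]}: π^{-1}(V) = {25, 26, 27} ∉ τ ✗.
  V = {[28=29]}: π^{-1}(V) = {28, 29} ∉ τ ✗.
  V = {[25], [28=29]}: π^{-1}(V) = {25, 28, 29} ∉ τ ✗.
  V = {[26=27], [28=29]}: π^{-1}(V) = {26, 27, 28, 29} ∈ τ ✓.
  V = {[25], [26=27], [28=29]}: π^{-1}(V) = {25, 26, 27, 28, 29} ∈ τ ✓.
Open sets in the quotient: τ_Q = {{}, {[26=27], [28=29]}, {[25], [26=27], [28=29]}} (3 elements).


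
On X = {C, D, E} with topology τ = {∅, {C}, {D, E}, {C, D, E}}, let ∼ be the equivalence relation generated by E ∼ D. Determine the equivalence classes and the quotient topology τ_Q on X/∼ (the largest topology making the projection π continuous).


X/∼ = {[C], [D=E]}; |τ_Q| = 4.

Equivalence classes: [C], [D=E].
Quotient map π: X → X/∼ sends C ↦ [C], D ↦ [D=E], E ↦ [D=E].
For each subset V ⊆ X/∼, compute π^{-1}(V) ⊆ X and check whether π^{-1}(V) ∈ τ. V is open in τ_Q iff π^{-1}(V) ∈ τ.
  V = {}: π^{-1}(V) = ∅ ∈ τ ✓.
  V = {[C]}: π^{-1}(V) = {C} ∈ τ ✓.
  V = {[D=E]}: π^{-1}(V) = {D, E} ∈ τ ✓.
  V = {[C], [D=E]}: π^{-1}(V) = {C, D, E} ∈ τ ✓.
Open sets in the quotient: τ_Q = {{}, {[C]}, {[D=E]}, {[C], [D=E]}} (4 elements).


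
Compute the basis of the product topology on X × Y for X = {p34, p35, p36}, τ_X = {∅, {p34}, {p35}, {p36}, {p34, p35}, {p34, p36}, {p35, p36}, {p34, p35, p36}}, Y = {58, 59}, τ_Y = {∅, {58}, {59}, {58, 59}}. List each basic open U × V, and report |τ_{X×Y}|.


Basis B = {∅ × ∅, {p34} × {58}, {p34} × {59}, {p35} × {58}, {p35} × {59}, {p36} × {58}, {p36} × {59}, {p34} × {58, 59}, {p34, p35} × {58}, {p34, p36} × {58}, {p34, p35} × {59}, {p34, p36} × {59}, {p35} × {58, 59}, {p35, p36} × {58}, {p35, p36} × {59}, {p36} × {58, 59}, {p34, p35, p36} × {58}, {p34, p35, p36} × {59}, {p34, p35} × {58, 59}, {p34, p36} × {58, 59}, {p35, p36} × {58, 59}, {p34, p35, p36} × {58, 59}}; |τ_{X×Y}| = 64.

Enumerate products U × V with U ∈ τ_X, V ∈ τ_Y (deduplicated):
  ∅ × ∅ = {} (∅)
  {p34} × {58} = {(p34,58)}
  {p34} × {59} = {(p34,59)}
  {p35} × {58} = {(p35,58)}
  {p35} × {59} = {(p35,59)}
  {p36} × {58} = {(p36,58)}
  {p36} × {59} = {(p36,59)}
  {p34} × {58, 59} = {(p34,58), (p34,59)}
  {p34, p35} × {58} = {(p34,58), (p35,58)}
  {p34, p36} × {58} = {(p34,58), (p36,58)}
  {p34, p35} × {59} = {(p34,59), (p35,59)}
  {p34, p36} × {59} = {(p34,59), (p36,59)}
  {p35} × {58, 59} = {(p35,58), (p35,59)}
  {p35, p36} × {58} = {(p35,58), (p36,58)}
  {p35, p36} × {59} = {(p35,59), (p36,59)}
  {p36} × {58, 59} = {(p36,58), (p36,59)}
  {p34, p35, p36} × {58} = {(p34,58), (p35,58), (p36,58)}
  {p34, p35, p36} × {59} = {(p34,59), (p35,59), (p36,59)}
  {p34, p35} × {58, 59} = {(p34,58), (p34,59), (p35,58), (p35,59)}
  {p34, p36} × {58, 59} = {(p34,58), (p34,59), (p36,58), (p36,59)}
  {p35, p36} × {58, 59} = {(p35,58), (p35,59), (p36,58), (p36,59)}
  {p34, p35, p36} × {58, 59} = {(p34,58), (p34,59), (p35,58), (p35,59), (p36,58), (p36,59)}
These 22 distinct sets form the basis B.
Close under arbitrary unions to get τ_{X×Y}; counting gives |τ_{X×Y}| = 64.


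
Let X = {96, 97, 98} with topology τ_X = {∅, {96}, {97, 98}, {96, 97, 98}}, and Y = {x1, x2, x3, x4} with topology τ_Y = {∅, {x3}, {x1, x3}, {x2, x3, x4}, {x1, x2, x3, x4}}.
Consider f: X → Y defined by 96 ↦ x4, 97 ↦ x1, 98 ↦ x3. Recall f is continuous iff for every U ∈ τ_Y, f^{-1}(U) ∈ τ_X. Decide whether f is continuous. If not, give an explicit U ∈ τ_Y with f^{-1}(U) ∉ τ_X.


f is NOT continuous.

Compute f^{-1}(U) for each U ∈ τ_Y:
  U = ∅: f^{-1}(U) = ∅ ∈ τ_X ✓.
  U = {x3}: f^{-1}(U) = {98} ∉ τ_X ✗.
  U = {x1, x3}: f^{-1}(U) = {97, 98} ∈ τ_X ✓.
  U = {x2, x3, x4}: f^{-1}(U) = {96, 98} ∉ τ_X ✗.
  U = {x1, x2, x3, x4}: f^{-1}(U) = {96, 97, 98} ∈ τ_X ✓.
Found U = {x3} with f^{-1}(U) = {98} not in τ_X. Therefore f is NOT continuous.


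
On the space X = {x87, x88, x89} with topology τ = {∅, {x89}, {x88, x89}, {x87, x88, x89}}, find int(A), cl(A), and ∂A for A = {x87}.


int(A) = ∅, cl(A) = {x87}, ∂A = {x87}.

Closed sets in (X, τ) are complements of opens:
  closed(X, τ) = {∅, {x87}, {x87, x88}, {x87, x88, x89}}.
int(A) = ⋃ {U ∈ τ : U ⊆ A}. Opens contained in A: ∅.
Taking the union of these: int(A) = ∅.
cl(A) = ⋂ {C closed : A ⊆ C}. Closed sets containing A: {x87}, {x87, x88}, {x87, x88, x89}.
Intersecting these: cl(A) = {x87}.
∂A = cl(A) ∖ int(A) = {x87} ∖ ∅ = {x87}.


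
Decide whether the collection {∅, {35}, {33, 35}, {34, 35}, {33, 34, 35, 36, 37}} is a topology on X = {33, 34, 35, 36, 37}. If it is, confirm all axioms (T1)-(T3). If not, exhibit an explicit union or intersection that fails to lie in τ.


τ is NOT a topology on X.

Axiom (T1): ∅ ∈ τ? Yes; X ∈ τ? Yes.
Axiom (T2/T3): check pairwise unions and intersections of members of τ.
Counterexample for (T2): {33, 35} ∪ {34, 35} = {33, 34, 35} ∉ τ. Therefore τ is NOT a topology.


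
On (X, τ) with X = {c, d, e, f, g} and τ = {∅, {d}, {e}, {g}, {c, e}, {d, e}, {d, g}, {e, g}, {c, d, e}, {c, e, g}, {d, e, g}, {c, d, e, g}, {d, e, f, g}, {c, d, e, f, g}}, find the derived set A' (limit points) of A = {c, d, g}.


A' = {f}

For each x ∈ X, list the open sets U ∈ τ with x ∈ U, then check whether U ∩ (A ∖ {x}) ≠ ∅ for every such U.
  x = c: open {c, e} ∋ x has {c, e} ∩ (A ∖ {c}) = ∅, so x is NOT a limit point.
  x = d: open {d} ∋ x has {d} ∩ (A ∖ {d}) = ∅, so x is NOT a limit point.
  x = e: open {e} ∋ x has {e} ∩ (A ∖ {e}) = ∅, so x is NOT a limit point.
  x = f: opens ∋ x are {d, e, f, g}, {c, d, e, f, g}; each meets A ∖ {f}, so x IS a limit point.
  x = g: open {g} ∋ x has {g} ∩ (A ∖ {g}) = ∅, so x is NOT a limit point.
Collecting: A' = {f}.


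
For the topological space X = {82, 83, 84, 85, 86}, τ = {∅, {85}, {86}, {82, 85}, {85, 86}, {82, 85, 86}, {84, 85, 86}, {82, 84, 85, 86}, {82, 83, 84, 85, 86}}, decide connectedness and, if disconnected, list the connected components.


(X, τ) is connected.

Find clopen sets (U ∈ τ with X ∖ U ∈ τ):
  U = ∅, X ∖ U = {82, 83, 84, 85, 86} — both open, so U is clopen.
  U = {82, 83, 84, 85, 86}, X ∖ U = ∅ — both open, so U is clopen.
Only trivial clopens (∅ and X) exist, so (X, τ) is connected.
Compute connected components by grouping points that agree on all clopens:
  component: {82, 83, 84, 85, 86}


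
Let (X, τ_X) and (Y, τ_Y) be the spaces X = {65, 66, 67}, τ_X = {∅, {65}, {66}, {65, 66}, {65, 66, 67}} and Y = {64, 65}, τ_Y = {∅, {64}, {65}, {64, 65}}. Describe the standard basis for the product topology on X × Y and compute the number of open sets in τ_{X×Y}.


Basis B = {∅ × ∅, {65} × {64}, {65} × {65}, {66} × {64}, {66} × {65}, {65} × {64, 65}, {65, 66} × {64}, {65, 66} × {65}, {66} × {64, 65}, {65, 66, 67} × {64}, {65, 66, 67} × {65}, {65, 66} × {64, 65}, {65, 66, 67} × {64, 65}}; |τ_{X×Y}| = 25.

Enumerate products U × V with U ∈ τ_X, V ∈ τ_Y (deduplicated):
  ∅ × ∅ = {} (∅)
  {65} × {64} = {(65,64)}
  {65} × {65} = {(65,65)}
  {66} × {64} = {(66,64)}
  {66} × {65} = {(66,65)}
  {65} × {64, 65} = {(65,64), (65,65)}
  {65, 66} × {64} = {(65,64), (66,64)}
  {65, 66} × {65} = {(65,65), (66,65)}
  {66} × {64, 65} = {(66,64), (66,65)}
  {65, 66, 67} × {64} = {(65,64), (66,64), (67,64)}
  {65, 66, 67} × {65} = {(65,65), (66,65), (67,65)}
  {65, 66} × {64, 65} = {(65,64), (65,65), (66,64), (66,65)}
  {65, 66, 67} × {64, 65} = {(65,64), (65,65), (66,64), (66,65), (67,64), (67,65)}
These 13 distinct sets form the basis B.
Close under arbitrary unions to get τ_{X×Y}; counting gives |τ_{X×Y}| = 25.


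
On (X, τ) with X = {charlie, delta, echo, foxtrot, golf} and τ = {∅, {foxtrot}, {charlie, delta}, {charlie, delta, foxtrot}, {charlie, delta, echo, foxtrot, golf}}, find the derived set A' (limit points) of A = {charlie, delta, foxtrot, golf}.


A' = {charlie, delta, echo, golf}

For each x ∈ X, list the open sets U ∈ τ with x ∈ U, then check whether U ∩ (A ∖ {x}) ≠ ∅ for every such U.
  x = charlie: opens ∋ x are {charlie, delta}, {charlie, delta, foxtrot}, {charlie, delta, echo, foxtrot, golf}; each meets A ∖ {charlie}, so x IS a limit point.
  x = delta: opens ∋ x are {charlie, delta}, {charlie, delta, foxtrot}, {charlie, delta, echo, foxtrot, golf}; each meets A ∖ {delta}, so x IS a limit point.
  x = echo: opens ∋ x are {charlie, delta, echo, foxtrot, golf}; each meets A ∖ {echo}, so x IS a limit point.
  x = foxtrot: open {foxtrot} ∋ x has {foxtrot} ∩ (A ∖ {foxtrot}) = ∅, so x is NOT a limit point.
  x = golf: opens ∋ x are {charlie, delta, echo, foxtrot, golf}; each meets A ∖ {golf}, so x IS a limit point.
Collecting: A' = {charlie, delta, echo, golf}.


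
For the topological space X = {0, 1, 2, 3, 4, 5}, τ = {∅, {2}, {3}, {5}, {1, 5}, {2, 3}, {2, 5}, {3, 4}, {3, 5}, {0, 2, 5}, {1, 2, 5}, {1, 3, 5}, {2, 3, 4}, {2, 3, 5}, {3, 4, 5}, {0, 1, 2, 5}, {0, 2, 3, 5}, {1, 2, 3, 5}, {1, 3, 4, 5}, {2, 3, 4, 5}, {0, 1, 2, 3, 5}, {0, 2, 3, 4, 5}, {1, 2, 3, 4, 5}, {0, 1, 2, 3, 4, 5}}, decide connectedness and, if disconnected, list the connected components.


(X, τ) is disconnected; components = [{3, 4}, {0, 1, 2, 5}].

Find clopen sets (U ∈ τ with X ∖ U ∈ τ):
  U = ∅, X ∖ U = {0, 1, 2, 3, 4, 5} — both open, so U is clopen.
  U = {3, 4}, X ∖ U = {0, 1, 2, 5} — both open, so U is clopen.
  U = {0, 1, 2, 5}, X ∖ U = {3, 4} — both open, so U is clopen.
  U = {0, 1, 2, 3, 4, 5}, X ∖ U = ∅ — both open, so U is clopen.
Nontrivial clopen(s) exist: e.g. {3, 4}. So (X, τ) is disconnected.
Compute connected components by grouping points that agree on all clopens:
  component: {3, 4}
  component: {0, 1, 2, 5}


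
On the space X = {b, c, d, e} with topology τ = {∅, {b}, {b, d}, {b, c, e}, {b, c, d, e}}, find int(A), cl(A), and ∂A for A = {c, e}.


int(A) = ∅, cl(A) = {c, e}, ∂A = {c, e}.

Closed sets in (X, τ) are complements of opens:
  closed(X, τ) = {∅, {d}, {c, e}, {c, d, e}, {b, c, d, e}}.
int(A) = ⋃ {U ∈ τ : U ⊆ A}. Opens contained in A: ∅.
Taking the union of these: int(A) = ∅.
cl(A) = ⋂ {C closed : A ⊆ C}. Closed sets containing A: {c, e}, {c, d, e}, {b, c, d, e}.
Intersecting these: cl(A) = {c, e}.
∂A = cl(A) ∖ int(A) = {c, e} ∖ ∅ = {c, e}.


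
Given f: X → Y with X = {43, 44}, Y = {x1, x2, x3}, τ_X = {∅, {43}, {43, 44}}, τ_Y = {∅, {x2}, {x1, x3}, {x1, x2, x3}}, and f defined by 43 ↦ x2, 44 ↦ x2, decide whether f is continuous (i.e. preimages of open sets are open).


f IS continuous.

Compute f^{-1}(U) for each U ∈ τ_Y:
  U = ∅: f^{-1}(U) = ∅ ∈ τ_X ✓.
  U = {x2}: f^{-1}(U) = {43, 44} ∈ τ_X ✓.
  U = {x1, x3}: f^{-1}(U) = ∅ ∈ τ_X ✓.
  U = {x1, x2, x3}: f^{-1}(U) = {43, 44} ∈ τ_X ✓.
Every preimage lies in τ_X, so f IS continuous.


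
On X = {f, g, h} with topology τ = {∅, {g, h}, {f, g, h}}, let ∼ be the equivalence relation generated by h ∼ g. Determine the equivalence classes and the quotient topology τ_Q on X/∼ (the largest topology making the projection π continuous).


X/∼ = {[f], [g=h]}; |τ_Q| = 3.

Equivalence classes: [f], [g=h].
Quotient map π: X → X/∼ sends f ↦ [f], g ↦ [g=h], h ↦ [g=h].
For each subset V ⊆ X/∼, compute π^{-1}(V) ⊆ X and check whether π^{-1}(V) ∈ τ. V is open in τ_Q iff π^{-1}(V) ∈ τ.
  V = {}: π^{-1}(V) = ∅ ∈ τ ✓.
  V = {[f]}: π^{-1}(V) = {f} ∉ τ ✗.
  V = {[g=h]}: π^{-1}(V) = {g, h} ∈ τ ✓.
  V = {[f], [g=h]}: π^{-1}(V) = {f, g, h} ∈ τ ✓.
Open sets in the quotient: τ_Q = {{}, {[g=h]}, {[f], [g=h]}} (3 elements).


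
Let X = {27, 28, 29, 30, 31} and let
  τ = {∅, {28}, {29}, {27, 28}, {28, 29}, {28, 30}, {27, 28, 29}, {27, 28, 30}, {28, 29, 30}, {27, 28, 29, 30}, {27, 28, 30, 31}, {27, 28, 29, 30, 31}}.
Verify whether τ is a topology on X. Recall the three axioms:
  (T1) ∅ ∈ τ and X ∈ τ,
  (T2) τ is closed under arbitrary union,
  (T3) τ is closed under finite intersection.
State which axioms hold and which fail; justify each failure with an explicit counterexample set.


τ IS a topology on X.

Axiom (T1): ∅ ∈ τ? Yes; X ∈ τ? Yes.
Axiom (T2/T3): check pairwise unions and intersections of members of τ.
All pairwise intersections and unions checked — each lies in τ. Therefore τ satisfies (T1), (T2), (T3): it IS a topology on X.


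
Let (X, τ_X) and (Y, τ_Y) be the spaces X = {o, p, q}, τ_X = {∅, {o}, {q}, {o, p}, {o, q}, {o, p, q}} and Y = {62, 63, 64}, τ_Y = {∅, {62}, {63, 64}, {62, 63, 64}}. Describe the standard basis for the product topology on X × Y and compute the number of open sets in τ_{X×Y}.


Basis B = {∅ × ∅, {o} × {62}, {q} × {62}, {o, p} × {62}, {o, q} × {62}, {o} × {63, 64}, {q} × {63, 64}, {o} × {62, 63, 64}, {o, p, q} × {62}, {q} × {62, 63, 64}, {o, p} × {63, 64}, {o, q} × {63, 64}, {o, p} × {62, 63, 64}, {o, q} × {62, 63, 64}, {o, p, q} × {63, 64}, {o, p, q} × {62, 63, 64}}; |τ_{X×Y}| = 36.

Enumerate products U × V with U ∈ τ_X, V ∈ τ_Y (deduplicated):
  ∅ × ∅ = {} (∅)
  {o} × {62} = {(o,62)}
  {q} × {62} = {(q,62)}
  {o, p} × {62} = {(o,62), (p,62)}
  {o, q} × {62} = {(o,62), (q,62)}
  {o} × {63, 64} = {(o,63), (o,64)}
  {q} × {63, 64} = {(q,63), (q,64)}
  {o} × {62, 63, 64} = {(o,62), (o,63), (o,64)}
  {o, p, q} × {62} = {(o,62), (p,62), (q,62)}
  {q} × {62, 63, 64} = {(q,62), (q,63), (q,64)}
  {o, p} × {63, 64} = {(o,63), (o,64), (p,63), (p,64)}
  {o, q} × {63, 64} = {(o,63), (o,64), (q,63), (q,64)}
  {o, p} × {62, 63, 64} = {(o,62), (o,63), (o,64), (p,62), (p,63), (p,64)}
  {o, q} × {62, 63, 64} = {(o,62), (o,63), (o,64), (q,62), (q,63), (q,64)}
  {o, p, q} × {63, 64} = {(o,63), (o,64), (p,63), (p,64), (q,63), (q,64)}
  {o, p, q} × {62, 63, 64} = {(o,62), (o,63), (o,64), (p,62), (p,63), (p,64), (q,62), (q,63), (q,64)}
These 16 distinct sets form the basis B.
Close under arbitrary unions to get τ_{X×Y}; counting gives |τ_{X×Y}| = 36.


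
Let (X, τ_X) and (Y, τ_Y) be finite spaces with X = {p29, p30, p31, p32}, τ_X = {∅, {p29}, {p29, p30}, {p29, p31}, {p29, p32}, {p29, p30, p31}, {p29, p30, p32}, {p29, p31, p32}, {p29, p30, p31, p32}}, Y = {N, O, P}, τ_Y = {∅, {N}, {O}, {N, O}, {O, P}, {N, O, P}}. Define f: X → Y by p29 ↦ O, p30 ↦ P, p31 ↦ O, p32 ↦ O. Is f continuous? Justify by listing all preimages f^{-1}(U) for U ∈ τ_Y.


f IS continuous.

Compute f^{-1}(U) for each U ∈ τ_Y:
  U = ∅: f^{-1}(U) = ∅ ∈ τ_X ✓.
  U = {N}: f^{-1}(U) = ∅ ∈ τ_X ✓.
  U = {O}: f^{-1}(U) = {p29, p31, p32} ∈ τ_X ✓.
  U = {N, O}: f^{-1}(U) = {p29, p31, p32} ∈ τ_X ✓.
  U = {O, P}: f^{-1}(U) = {p29, p30, p31, p32} ∈ τ_X ✓.
  U = {N, O, P}: f^{-1}(U) = {p29, p30, p31, p32} ∈ τ_X ✓.
Every preimage lies in τ_X, so f IS continuous.


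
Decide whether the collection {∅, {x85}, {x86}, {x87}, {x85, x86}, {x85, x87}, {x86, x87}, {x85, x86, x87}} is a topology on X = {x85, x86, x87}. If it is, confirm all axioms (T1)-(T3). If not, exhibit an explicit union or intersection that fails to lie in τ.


τ IS a topology on X.

Axiom (T1): ∅ ∈ τ? Yes; X ∈ τ? Yes.
Axiom (T2/T3): check pairwise unions and intersections of members of τ.
All pairwise intersections and unions checked — each lies in τ. Therefore τ satisfies (T1), (T2), (T3): it IS a topology on X.


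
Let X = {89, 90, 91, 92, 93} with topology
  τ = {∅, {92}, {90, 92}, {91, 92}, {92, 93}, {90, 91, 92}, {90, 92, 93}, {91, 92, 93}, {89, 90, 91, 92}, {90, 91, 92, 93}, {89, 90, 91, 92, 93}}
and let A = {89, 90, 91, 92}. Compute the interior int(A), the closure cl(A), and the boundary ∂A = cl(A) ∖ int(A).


int(A) = {89, 90, 91, 92}, cl(A) = {89, 90, 91, 92, 93}, ∂A = {93}.

Closed sets in (X, τ) are complements of opens:
  closed(X, τ) = {∅, {89}, {93}, {89, 90}, {89, 91}, {89, 93}, {89, 90, 91}, {89, 90, 93}, {89, 91, 93}, {89, 90, 91, 93}, {89, 90, 91, 92, 93}}.
int(A) = ⋃ {U ∈ τ : U ⊆ A}. Opens contained in A: ∅, {92}, {90, 92}, {91, 92}, {90, 91, 92}, {89, 90, 91, 92}.
Taking the union of these: int(A) = {89, 90, 91, 92}.
cl(A) = ⋂ {C closed : A ⊆ C}. Closed sets containing A: {89, 90, 91, 92, 93}.
Intersecting these: cl(A) = {89, 90, 91, 92, 93}.
∂A = cl(A) ∖ int(A) = {89, 90, 91, 92, 93} ∖ {89, 90, 91, 92} = {93}.


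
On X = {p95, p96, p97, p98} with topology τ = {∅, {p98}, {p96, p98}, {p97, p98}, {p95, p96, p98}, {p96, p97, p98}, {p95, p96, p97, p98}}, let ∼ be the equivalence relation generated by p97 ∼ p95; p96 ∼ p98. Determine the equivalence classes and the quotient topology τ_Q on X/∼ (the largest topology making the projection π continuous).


X/∼ = {[p95=p97], [p96=p98]}; |τ_Q| = 3.

Equivalence classes: [p95=p97], [p96=p98].
Quotient map π: X → X/∼ sends p95 ↦ [p95=p97], p96 ↦ [p96=p98], p97 ↦ [p95=p97], p98 ↦ [p96=p98].
For each subset V ⊆ X/∼, compute π^{-1}(V) ⊆ X and check whether π^{-1}(V) ∈ τ. V is open in τ_Q iff π^{-1}(V) ∈ τ.
  V = {}: π^{-1}(V) = ∅ ∈ τ ✓.
  V = {[p95=p97]}: π^{-1}(V) = {p95, p97} ∉ τ ✗.
  V = {[p96=p98]}: π^{-1}(V) = {p96, p98} ∈ τ ✓.
  V = {[p95=p97], [p96=p98]}: π^{-1}(V) = {p95, p96, p97, p98} ∈ τ ✓.
Open sets in the quotient: τ_Q = {{}, {[p96=p98]}, {[p95=p97], [p96=p98]}} (3 elements).


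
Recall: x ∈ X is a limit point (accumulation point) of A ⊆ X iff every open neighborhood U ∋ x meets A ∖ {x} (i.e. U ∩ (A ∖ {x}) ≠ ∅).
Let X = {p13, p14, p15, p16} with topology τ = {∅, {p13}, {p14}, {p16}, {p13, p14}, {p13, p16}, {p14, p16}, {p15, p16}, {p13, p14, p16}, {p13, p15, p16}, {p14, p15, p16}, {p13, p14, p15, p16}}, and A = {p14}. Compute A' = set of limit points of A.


A' = ∅

For each x ∈ X, list the open sets U ∈ τ with x ∈ U, then check whether U ∩ (A ∖ {x}) ≠ ∅ for every such U.
  x = p13: open {p13} ∋ x has {p13} ∩ (A ∖ {p13}) = ∅, so x is NOT a limit point.
  x = p14: open {p14} ∋ x has {p14} ∩ (A ∖ {p14}) = ∅, so x is NOT a limit point.
  x = p15: open {p15, p16} ∋ x has {p15, p16} ∩ (A ∖ {p15}) = ∅, so x is NOT a limit point.
  x = p16: open {p16} ∋ x has {p16} ∩ (A ∖ {p16}) = ∅, so x is NOT a limit point.
Collecting: A' = ∅.


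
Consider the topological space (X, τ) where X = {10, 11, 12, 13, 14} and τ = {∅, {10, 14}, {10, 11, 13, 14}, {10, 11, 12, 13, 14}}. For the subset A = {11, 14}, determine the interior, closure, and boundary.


int(A) = ∅, cl(A) = {10, 11, 12, 13, 14}, ∂A = {10, 11, 12, 13, 14}.

Closed sets in (X, τ) are complements of opens:
  closed(X, τ) = {∅, {12}, {11, 12, 13}, {10, 11, 12, 13, 14}}.
int(A) = ⋃ {U ∈ τ : U ⊆ A}. Opens contained in A: ∅.
Taking the union of these: int(A) = ∅.
cl(A) = ⋂ {C closed : A ⊆ C}. Closed sets containing A: {10, 11, 12, 13, 14}.
Intersecting these: cl(A) = {10, 11, 12, 13, 14}.
∂A = cl(A) ∖ int(A) = {10, 11, 12, 13, 14} ∖ ∅ = {10, 11, 12, 13, 14}.


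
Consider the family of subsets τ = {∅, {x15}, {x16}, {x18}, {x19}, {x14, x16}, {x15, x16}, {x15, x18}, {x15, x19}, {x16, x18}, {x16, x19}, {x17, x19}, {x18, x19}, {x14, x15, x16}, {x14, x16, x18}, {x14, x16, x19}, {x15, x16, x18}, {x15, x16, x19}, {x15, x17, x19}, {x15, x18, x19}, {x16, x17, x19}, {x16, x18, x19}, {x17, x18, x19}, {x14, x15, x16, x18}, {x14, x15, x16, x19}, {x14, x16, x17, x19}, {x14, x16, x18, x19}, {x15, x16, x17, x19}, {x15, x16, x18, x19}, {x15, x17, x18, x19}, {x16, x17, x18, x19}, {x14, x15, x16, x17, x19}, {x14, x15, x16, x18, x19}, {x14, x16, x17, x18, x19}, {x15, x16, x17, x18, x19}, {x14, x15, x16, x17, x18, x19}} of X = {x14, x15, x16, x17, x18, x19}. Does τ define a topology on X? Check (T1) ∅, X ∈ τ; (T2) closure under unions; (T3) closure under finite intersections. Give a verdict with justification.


τ IS a topology on X.

Axiom (T1): ∅ ∈ τ? Yes; X ∈ τ? Yes.
Axiom (T2/T3): check pairwise unions and intersections of members of τ.
All pairwise intersections and unions checked — each lies in τ. Therefore τ satisfies (T1), (T2), (T3): it IS a topology on X.


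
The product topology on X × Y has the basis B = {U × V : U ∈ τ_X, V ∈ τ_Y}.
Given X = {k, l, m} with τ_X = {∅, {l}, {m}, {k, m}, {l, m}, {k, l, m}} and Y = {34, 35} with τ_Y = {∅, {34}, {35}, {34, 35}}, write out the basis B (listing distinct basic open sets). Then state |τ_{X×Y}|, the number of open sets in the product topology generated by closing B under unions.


Basis B = {∅ × ∅, {l} × {34}, {l} × {35}, {m} × {34}, {m} × {35}, {k, m} × {34}, {k, m} × {35}, {l} × {34, 35}, {l, m} × {34}, {l, m} × {35}, {m} × {34, 35}, {k, l, m} × {34}, {k, l, m} × {35}, {k, m} × {34, 35}, {l, m} × {34, 35}, {k, l, m} × {34, 35}}; |τ_{X×Y}| = 36.

Enumerate products U × V with U ∈ τ_X, V ∈ τ_Y (deduplicated):
  ∅ × ∅ = {} (∅)
  {l} × {34} = {(l,34)}
  {l} × {35} = {(l,35)}
  {m} × {34} = {(m,34)}
  {m} × {35} = {(m,35)}
  {k, m} × {34} = {(k,34), (m,34)}
  {k, m} × {35} = {(k,35), (m,35)}
  {l} × {34, 35} = {(l,34), (l,35)}
  {l, m} × {34} = {(l,34), (m,34)}
  {l, m} × {35} = {(l,35), (m,35)}
  {m} × {34, 35} = {(m,34), (m,35)}
  {k, l, m} × {34} = {(k,34), (l,34), (m,34)}
  {k, l, m} × {35} = {(k,35), (l,35), (m,35)}
  {k, m} × {34, 35} = {(k,34), (k,35), (m,34), (m,35)}
  {l, m} × {34, 35} = {(l,34), (l,35), (m,34), (m,35)}
  {k, l, m} × {34, 35} = {(k,34), (k,35), (l,34), (l,35), (m,34), (m,35)}
These 16 distinct sets form the basis B.
Close under arbitrary unions to get τ_{X×Y}; counting gives |τ_{X×Y}| = 36.


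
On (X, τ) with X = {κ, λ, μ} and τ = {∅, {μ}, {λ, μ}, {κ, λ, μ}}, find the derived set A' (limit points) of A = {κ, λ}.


A' = {κ}

For each x ∈ X, list the open sets U ∈ τ with x ∈ U, then check whether U ∩ (A ∖ {x}) ≠ ∅ for every such U.
  x = κ: opens ∋ x are {κ, λ, μ}; each meets A ∖ {κ}, so x IS a limit point.
  x = λ: open {λ, μ} ∋ x has {λ, μ} ∩ (A ∖ {λ}) = ∅, so x is NOT a limit point.
  x = μ: open {μ} ∋ x has {μ} ∩ (A ∖ {μ}) = ∅, so x is NOT a limit point.
Collecting: A' = {κ}.


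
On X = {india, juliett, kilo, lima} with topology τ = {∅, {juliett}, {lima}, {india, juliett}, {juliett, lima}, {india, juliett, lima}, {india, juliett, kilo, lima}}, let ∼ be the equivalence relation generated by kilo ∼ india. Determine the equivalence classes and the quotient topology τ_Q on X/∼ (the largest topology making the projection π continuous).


X/∼ = {[india=kilo], [juliett], [lima]}; |τ_Q| = 5.

Equivalence classes: [india=kilo], [juliett], [lima].
Quotient map π: X → X/∼ sends india ↦ [india=kilo], juliett ↦ [juliett], kilo ↦ [india=kilo], lima ↦ [lima].
For each subset V ⊆ X/∼, compute π^{-1}(V) ⊆ X and check whether π^{-1}(V) ∈ τ. V is open in τ_Q iff π^{-1}(V) ∈ τ.
  V = {}: π^{-1}(V) = ∅ ∈ τ ✓.
  V = {[india=kilo]}: π^{-1}(V) = {india, kilo} ∉ τ ✗.
  V = {[juliett]}: π^{-1}(V) = {juliett} ∈ τ ✓.
  V = {[india=kilo], [juliett]}: π^{-1}(V) = {india, juliett, kilo} ∉ τ ✗.
  V = {[lima]}: π^{-1}(V) = {lima} ∈ τ ✓.
  V = {[india=kilo], [lima]}: π^{-1}(V) = {india, kilo, lima} ∉ τ ✗.
  V = {[juliett], [lima]}: π^{-1}(V) = {juliett, lima} ∈ τ ✓.
  V = {[india=kilo], [juliett], [lima]}: π^{-1}(V) = {india, juliett, kilo, lima} ∈ τ ✓.
Open sets in the quotient: τ_Q = {{}, {[juliett]}, {[lima]}, {[juliett], [lima]}, {[india=kilo], [juliett], [lima]}} (5 elements).


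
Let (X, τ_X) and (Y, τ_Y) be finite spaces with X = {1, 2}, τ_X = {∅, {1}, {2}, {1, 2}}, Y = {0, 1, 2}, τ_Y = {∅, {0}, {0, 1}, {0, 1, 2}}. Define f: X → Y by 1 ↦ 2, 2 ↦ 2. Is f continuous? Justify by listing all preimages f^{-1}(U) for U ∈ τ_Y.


f IS continuous.

Compute f^{-1}(U) for each U ∈ τ_Y:
  U = ∅: f^{-1}(U) = ∅ ∈ τ_X ✓.
  U = {0}: f^{-1}(U) = ∅ ∈ τ_X ✓.
  U = {0, 1}: f^{-1}(U) = ∅ ∈ τ_X ✓.
  U = {0, 1, 2}: f^{-1}(U) = {1, 2} ∈ τ_X ✓.
Every preimage lies in τ_X, so f IS continuous.


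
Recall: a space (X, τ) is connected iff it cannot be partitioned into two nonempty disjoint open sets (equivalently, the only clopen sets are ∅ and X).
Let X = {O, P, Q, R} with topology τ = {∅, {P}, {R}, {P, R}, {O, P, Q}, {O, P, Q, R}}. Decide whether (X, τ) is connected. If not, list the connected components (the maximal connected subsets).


(X, τ) is disconnected; components = [{R}, {O, P, Q}].

Find clopen sets (U ∈ τ with X ∖ U ∈ τ):
  U = ∅, X ∖ U = {O, P, Q, R} — both open, so U is clopen.
  U = {R}, X ∖ U = {O, P, Q} — both open, so U is clopen.
  U = {O, P, Q}, X ∖ U = {R} — both open, so U is clopen.
  U = {O, P, Q, R}, X ∖ U = ∅ — both open, so U is clopen.
Nontrivial clopen(s) exist: e.g. {O, P, Q}. So (X, τ) is disconnected.
Compute connected components by grouping points that agree on all clopens:
  component: {R}
  component: {O, P, Q}


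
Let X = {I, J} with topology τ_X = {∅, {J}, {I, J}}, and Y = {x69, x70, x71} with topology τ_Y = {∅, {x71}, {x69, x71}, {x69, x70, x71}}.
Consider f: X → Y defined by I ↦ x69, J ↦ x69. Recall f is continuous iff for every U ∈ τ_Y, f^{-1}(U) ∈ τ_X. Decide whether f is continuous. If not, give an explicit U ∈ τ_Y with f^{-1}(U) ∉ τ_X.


f IS continuous.

Compute f^{-1}(U) for each U ∈ τ_Y:
  U = ∅: f^{-1}(U) = ∅ ∈ τ_X ✓.
  U = {x71}: f^{-1}(U) = ∅ ∈ τ_X ✓.
  U = {x69, x71}: f^{-1}(U) = {I, J} ∈ τ_X ✓.
  U = {x69, x70, x71}: f^{-1}(U) = {I, J} ∈ τ_X ✓.
Every preimage lies in τ_X, so f IS continuous.


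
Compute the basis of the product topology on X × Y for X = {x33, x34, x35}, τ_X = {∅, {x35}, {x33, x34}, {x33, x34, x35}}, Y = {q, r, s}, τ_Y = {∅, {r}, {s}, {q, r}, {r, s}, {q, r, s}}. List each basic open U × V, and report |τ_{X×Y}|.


Basis B = {∅ × ∅, {x35} × {r}, {x35} × {s}, {x33, x34} × {r}, {x33, x34} × {s}, {x35} × {q, r}, {x35} × {r, s}, {x33, x34, x35} × {r}, {x33, x34, x35} × {s}, {x35} × {q, r, s}, {x33, x34} × {q, r}, {x33, x34} × {r, s}, {x33, x34} × {q, r, s}, {x33, x34, x35} × {q, r}, {x33, x34, x35} × {r, s}, {x33, x34, x35} × {q, r, s}}; |τ_{X×Y}| = 36.

Enumerate products U × V with U ∈ τ_X, V ∈ τ_Y (deduplicated):
  ∅ × ∅ = {} (∅)
  {x35} × {r} = {(x35,r)}
  {x35} × {s} = {(x35,s)}
  {x33, x34} × {r} = {(x33,r), (x34,r)}
  {x33, x34} × {s} = {(x33,s), (x34,s)}
  {x35} × {q, r} = {(x35,q), (x35,r)}
  {x35} × {r, s} = {(x35,r), (x35,s)}
  {x33, x34, x35} × {r} = {(x33,r), (x34,r), (x35,r)}
  {x33, x34, x35} × {s} = {(x33,s), (x34,s), (x35,s)}
  {x35} × {q, r, s} = {(x35,q), (x35,r), (x35,s)}
  {x33, x34} × {q, r} = {(x33,q), (x33,r), (x34,q), (x34,r)}
  {x33, x34} × {r, s} = {(x33,r), (x33,s), (x34,r), (x34,s)}
  {x33, x34} × {q, r, s} = {(x33,q), (x33,r), (x33,s), (x34,q), (x34,r), (x34,s)}
  {x33, x34, x35} × {q, r} = {(x33,q), (x33,r), (x34,q), (x34,r), (x35,q), (x35,r)}
  {x33, x34, x35} × {r, s} = {(x33,r), (x33,s), (x34,r), (x34,s), (x35,r), (x35,s)}
  {x33, x34, x35} × {q, r, s} = {(x33,q), (x33,r), (x33,s), (x34,q), (x34,r), (x34,s), (x35,q), (x35,r), (x35,s)}
These 16 distinct sets form the basis B.
Close under arbitrary unions to get τ_{X×Y}; counting gives |τ_{X×Y}| = 36.


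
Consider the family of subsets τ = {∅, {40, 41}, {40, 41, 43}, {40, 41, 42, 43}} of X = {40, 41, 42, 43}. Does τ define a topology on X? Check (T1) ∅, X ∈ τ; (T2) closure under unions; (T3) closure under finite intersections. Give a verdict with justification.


τ IS a topology on X.

Axiom (T1): ∅ ∈ τ? Yes; X ∈ τ? Yes.
Axiom (T2/T3): check pairwise unions and intersections of members of τ.
All pairwise intersections and unions checked — each lies in τ. Therefore τ satisfies (T1), (T2), (T3): it IS a topology on X.


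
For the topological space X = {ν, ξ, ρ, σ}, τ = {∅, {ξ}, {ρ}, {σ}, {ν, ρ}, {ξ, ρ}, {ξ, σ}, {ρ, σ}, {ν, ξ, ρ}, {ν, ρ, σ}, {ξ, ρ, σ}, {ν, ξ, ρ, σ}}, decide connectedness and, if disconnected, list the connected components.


(X, τ) is disconnected; components = [{ξ}, {σ}, {ν, ρ}].

Find clopen sets (U ∈ τ with X ∖ U ∈ τ):
  U = ∅, X ∖ U = {ν, ξ, ρ, σ} — both open, so U is clopen.
  U = {ξ}, X ∖ U = {ν, ρ, σ} — both open, so U is clopen.
  U = {σ}, X ∖ U = {ν, ξ, ρ} — both open, so U is clopen.
  U = {ν, ρ}, X ∖ U = {ξ, σ} — both open, so U is clopen.
  U = {ξ, σ}, X ∖ U = {ν, ρ} — both open, so U is clopen.
  U = {ν, ξ, ρ}, X ∖ U = {σ} — both open, so U is clopen.
  U = {ν, ρ, σ}, X ∖ U = {ξ} — both open, so U is clopen.
  U = {ν, ξ, ρ, σ}, X ∖ U = ∅ — both open, so U is clopen.
Nontrivial clopen(s) exist: e.g. {ξ, σ}. So (X, τ) is disconnected.
Compute connected components by grouping points that agree on all clopens:
  component: {ξ}
  component: {σ}
  component: {ν, ρ}


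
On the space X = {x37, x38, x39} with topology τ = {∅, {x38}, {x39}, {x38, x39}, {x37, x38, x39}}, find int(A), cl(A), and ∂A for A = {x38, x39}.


int(A) = {x38, x39}, cl(A) = {x37, x38, x39}, ∂A = {x37}.

Closed sets in (X, τ) are complements of opens:
  closed(X, τ) = {∅, {x37}, {x37, x38}, {x37, x39}, {x37, x38, x39}}.
int(A) = ⋃ {U ∈ τ : U ⊆ A}. Opens contained in A: ∅, {x38}, {x39}, {x38, x39}.
Taking the union of these: int(A) = {x38, x39}.
cl(A) = ⋂ {C closed : A ⊆ C}. Closed sets containing A: {x37, x38, x39}.
Intersecting these: cl(A) = {x37, x38, x39}.
∂A = cl(A) ∖ int(A) = {x37, x38, x39} ∖ {x38, x39} = {x37}.


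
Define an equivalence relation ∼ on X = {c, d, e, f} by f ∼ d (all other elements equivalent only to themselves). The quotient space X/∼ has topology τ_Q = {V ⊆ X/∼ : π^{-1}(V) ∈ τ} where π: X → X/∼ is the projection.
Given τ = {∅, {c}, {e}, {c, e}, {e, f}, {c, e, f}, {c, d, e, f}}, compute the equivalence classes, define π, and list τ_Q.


X/∼ = {[c], [d=f], [e]}; |τ_Q| = 5.

Equivalence classes: [c], [d=f], [e].
Quotient map π: X → X/∼ sends c ↦ [c], d ↦ [d=f], e ↦ [e], f ↦ [d=f].
For each subset V ⊆ X/∼, compute π^{-1}(V) ⊆ X and check whether π^{-1}(V) ∈ τ. V is open in τ_Q iff π^{-1}(V) ∈ τ.
  V = {}: π^{-1}(V) = ∅ ∈ τ ✓.
  V = {[c]}: π^{-1}(V) = {c} ∈ τ ✓.
  V = {[d=f]}: π^{-1}(V) = {d, f} ∉ τ ✗.
  V = {[c], [d=f]}: π^{-1}(V) = {c, d, f} ∉ τ ✗.
  V = {[e]}: π^{-1}(V) = {e} ∈ τ ✓.
  V = {[c], [e]}: π^{-1}(V) = {c, e} ∈ τ ✓.
  V = {[d=f], [e]}: π^{-1}(V) = {d, e, f} ∉ τ ✗.
  V = {[c], [d=f], [e]}: π^{-1}(V) = {c, d, e, f} ∈ τ ✓.
Open sets in the quotient: τ_Q = {{}, {[c]}, {[e]}, {[c], [e]}, {[c], [d=f], [e]}} (5 elements).


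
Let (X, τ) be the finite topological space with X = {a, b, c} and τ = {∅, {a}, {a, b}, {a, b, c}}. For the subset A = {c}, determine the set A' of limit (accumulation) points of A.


A' = ∅

For each x ∈ X, list the open sets U ∈ τ with x ∈ U, then check whether U ∩ (A ∖ {x}) ≠ ∅ for every such U.
  x = a: open {a} ∋ x has {a} ∩ (A ∖ {a}) = ∅, so x is NOT a limit point.
  x = b: open {a, b} ∋ x has {a, b} ∩ (A ∖ {b}) = ∅, so x is NOT a limit point.
  x = c: open {a, b, c} ∋ x has {a, b, c} ∩ (A ∖ {c}) = ∅, so x is NOT a limit point.
Collecting: A' = ∅.


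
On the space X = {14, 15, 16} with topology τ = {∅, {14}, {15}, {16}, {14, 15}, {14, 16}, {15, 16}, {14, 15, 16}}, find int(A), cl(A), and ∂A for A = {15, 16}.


int(A) = {15, 16}, cl(A) = {15, 16}, ∂A = ∅.

Closed sets in (X, τ) are complements of opens:
  closed(X, τ) = {∅, {14}, {15}, {16}, {14, 15}, {14, 16}, {15, 16}, {14, 15, 16}}.
int(A) = ⋃ {U ∈ τ : U ⊆ A}. Opens contained in A: ∅, {15}, {16}, {15, 16}.
Taking the union of these: int(A) = {15, 16}.
cl(A) = ⋂ {C closed : A ⊆ C}. Closed sets containing A: {15, 16}, {14, 15, 16}.
Intersecting these: cl(A) = {15, 16}.
∂A = cl(A) ∖ int(A) = {15, 16} ∖ {15, 16} = ∅.


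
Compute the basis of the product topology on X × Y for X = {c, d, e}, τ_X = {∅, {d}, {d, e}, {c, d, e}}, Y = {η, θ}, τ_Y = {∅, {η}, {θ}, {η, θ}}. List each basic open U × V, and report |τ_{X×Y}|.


Basis B = {∅ × ∅, {d} × {η}, {d} × {θ}, {d} × {η, θ}, {d, e} × {η}, {d, e} × {θ}, {c, d, e} × {η}, {c, d, e} × {θ}, {d, e} × {η, θ}, {c, d, e} × {η, θ}}; |τ_{X×Y}| = 16.

Enumerate products U × V with U ∈ τ_X, V ∈ τ_Y (deduplicated):
  ∅ × ∅ = {} (∅)
  {d} × {η} = {(d,η)}
  {d} × {θ} = {(d,θ)}
  {d} × {η, θ} = {(d,η), (d,θ)}
  {d, e} × {η} = {(d,η), (e,η)}
  {d, e} × {θ} = {(d,θ), (e,θ)}
  {c, d, e} × {η} = {(c,η), (d,η), (e,η)}
  {c, d, e} × {θ} = {(c,θ), (d,θ), (e,θ)}
  {d, e} × {η, θ} = {(d,η), (d,θ), (e,η), (e,θ)}
  {c, d, e} × {η, θ} = {(c,η), (c,θ), (d,η), (d,θ), (e,η), (e,θ)}
These 10 distinct sets form the basis B.
Close under arbitrary unions to get τ_{X×Y}; counting gives |τ_{X×Y}| = 16.


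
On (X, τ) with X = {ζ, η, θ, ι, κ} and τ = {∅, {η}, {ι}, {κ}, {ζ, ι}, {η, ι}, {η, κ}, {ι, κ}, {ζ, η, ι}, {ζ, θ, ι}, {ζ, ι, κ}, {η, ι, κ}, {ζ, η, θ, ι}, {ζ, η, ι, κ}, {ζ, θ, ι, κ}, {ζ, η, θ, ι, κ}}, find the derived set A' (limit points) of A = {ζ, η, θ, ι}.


A' = {ζ, θ}

For each x ∈ X, list the open sets U ∈ τ with x ∈ U, then check whether U ∩ (A ∖ {x}) ≠ ∅ for every such U.
  x = ζ: opens ∋ x are {ζ, ι}, {ζ, η, ι}, {ζ, θ, ι}, {ζ, ι, κ}, {ζ, η, θ, ι}, {ζ, η, ι, κ}, {ζ, θ, ι, κ}, {ζ, η, θ, ι, κ}; each meets A ∖ {ζ}, so x IS a limit point.
  x = η: open {η} ∋ x has {η} ∩ (A ∖ {η}) = ∅, so x is NOT a limit point.
  x = θ: opens ∋ x are {ζ, θ, ι}, {ζ, η, θ, ι}, {ζ, θ, ι, κ}, {ζ, η, θ, ι, κ}; each meets A ∖ {θ}, so x IS a limit point.
  x = ι: open {ι} ∋ x has {ι} ∩ (A ∖ {ι}) = ∅, so x is NOT a limit point.
  x = κ: open {κ} ∋ x has {κ} ∩ (A ∖ {κ}) = ∅, so x is NOT a limit point.
Collecting: A' = {ζ, θ}.


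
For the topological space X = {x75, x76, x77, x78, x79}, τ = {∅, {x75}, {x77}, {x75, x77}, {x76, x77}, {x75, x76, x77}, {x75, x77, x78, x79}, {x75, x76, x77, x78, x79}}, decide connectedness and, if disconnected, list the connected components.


(X, τ) is connected.

Find clopen sets (U ∈ τ with X ∖ U ∈ τ):
  U = ∅, X ∖ U = {x75, x76, x77, x78, x79} — both open, so U is clopen.
  U = {x75, x76, x77, x78, x79}, X ∖ U = ∅ — both open, so U is clopen.
Only trivial clopens (∅ and X) exist, so (X, τ) is connected.
Compute connected components by grouping points that agree on all clopens:
  component: {x75, x76, x77, x78, x79}


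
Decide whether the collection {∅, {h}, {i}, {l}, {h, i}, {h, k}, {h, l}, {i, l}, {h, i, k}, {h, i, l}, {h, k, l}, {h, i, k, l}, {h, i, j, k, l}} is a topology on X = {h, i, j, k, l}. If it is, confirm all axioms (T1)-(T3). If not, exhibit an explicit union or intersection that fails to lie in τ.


τ IS a topology on X.

Axiom (T1): ∅ ∈ τ? Yes; X ∈ τ? Yes.
Axiom (T2/T3): check pairwise unions and intersections of members of τ.
All pairwise intersections and unions checked — each lies in τ. Therefore τ satisfies (T1), (T2), (T3): it IS a topology on X.


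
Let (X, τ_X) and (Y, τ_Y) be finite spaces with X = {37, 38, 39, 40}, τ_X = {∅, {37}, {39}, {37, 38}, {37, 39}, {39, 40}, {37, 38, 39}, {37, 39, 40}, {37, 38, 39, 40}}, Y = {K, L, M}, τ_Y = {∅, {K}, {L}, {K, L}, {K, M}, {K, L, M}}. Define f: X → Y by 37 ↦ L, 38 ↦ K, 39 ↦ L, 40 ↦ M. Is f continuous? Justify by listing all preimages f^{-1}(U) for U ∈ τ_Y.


f is NOT continuous.

Compute f^{-1}(U) for each U ∈ τ_Y:
  U = ∅: f^{-1}(U) = ∅ ∈ τ_X ✓.
  U = {K}: f^{-1}(U) = {38} ∉ τ_X ✗.
  U = {L}: f^{-1}(U) = {37, 39} ∈ τ_X ✓.
  U = {K, L}: f^{-1}(U) = {37, 38, 39} ∈ τ_X ✓.
  U = {K, M}: f^{-1}(U) = {38, 40} ∉ τ_X ✗.
  U = {K, L, M}: f^{-1}(U) = {37, 38, 39, 40} ∈ τ_X ✓.
Found U = {K} with f^{-1}(U) = {38} not in τ_X. Therefore f is NOT continuous.


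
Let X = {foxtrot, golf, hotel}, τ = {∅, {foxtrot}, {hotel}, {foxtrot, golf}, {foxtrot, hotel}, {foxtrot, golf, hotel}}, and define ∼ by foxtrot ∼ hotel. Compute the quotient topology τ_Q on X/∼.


X/∼ = {[foxtrot=hotel], [golf]}; |τ_Q| = 3.

Equivalence classes: [foxtrot=hotel], [golf].
Quotient map π: X → X/∼ sends foxtrot ↦ [foxtrot=hotel], golf ↦ [golf], hotel ↦ [foxtrot=hotel].
For each subset V ⊆ X/∼, compute π^{-1}(V) ⊆ X and check whether π^{-1}(V) ∈ τ. V is open in τ_Q iff π^{-1}(V) ∈ τ.
  V = {}: π^{-1}(V) = ∅ ∈ τ ✓.
  V = {[foxtrot=hotel]}: π^{-1}(V) = {foxtrot, hotel} ∈ τ ✓.
  V = {[golf]}: π^{-1}(V) = {golf} ∉ τ ✗.
  V = {[foxtrot=hotel], [golf]}: π^{-1}(V) = {foxtrot, golf, hotel} ∈ τ ✓.
Open sets in the quotient: τ_Q = {{}, {[foxtrot=hotel]}, {[foxtrot=hotel], [golf]}} (3 elements).


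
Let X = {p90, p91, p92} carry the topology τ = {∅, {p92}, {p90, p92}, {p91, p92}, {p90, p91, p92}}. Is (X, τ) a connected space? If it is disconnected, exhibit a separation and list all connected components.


(X, τ) is connected.

Find clopen sets (U ∈ τ with X ∖ U ∈ τ):
  U = ∅, X ∖ U = {p90, p91, p92} — both open, so U is clopen.
  U = {p90, p91, p92}, X ∖ U = ∅ — both open, so U is clopen.
Only trivial clopens (∅ and X) exist, so (X, τ) is connected.
Compute connected components by grouping points that agree on all clopens:
  component: {p90, p91, p92}
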